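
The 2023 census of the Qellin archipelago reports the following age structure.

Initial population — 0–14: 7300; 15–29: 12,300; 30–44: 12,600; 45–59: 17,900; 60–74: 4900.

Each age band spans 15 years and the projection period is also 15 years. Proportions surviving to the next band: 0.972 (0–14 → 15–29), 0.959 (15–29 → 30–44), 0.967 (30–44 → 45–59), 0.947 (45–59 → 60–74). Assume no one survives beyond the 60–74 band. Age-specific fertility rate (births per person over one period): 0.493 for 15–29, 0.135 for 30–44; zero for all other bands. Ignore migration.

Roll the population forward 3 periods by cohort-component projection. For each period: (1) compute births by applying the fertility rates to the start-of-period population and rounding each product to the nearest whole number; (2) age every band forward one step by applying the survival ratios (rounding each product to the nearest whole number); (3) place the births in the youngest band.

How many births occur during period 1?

7765

(Bands numbered youngest = 1 to oldest = 5.)
— Period 1 —
Births: 12300 × 0.493 = 6064  |  12600 × 0.135 = 1701 ⇒ total 7765
Band 2: 7300 × 0.972 = 7096
Band 3: 12300 × 0.959 = 11796
Band 4: 12600 × 0.967 = 12184
Band 5: 17900 × 0.947 = 16951
Giving 7765 / 7096 / 11796 / 12184 / 16951.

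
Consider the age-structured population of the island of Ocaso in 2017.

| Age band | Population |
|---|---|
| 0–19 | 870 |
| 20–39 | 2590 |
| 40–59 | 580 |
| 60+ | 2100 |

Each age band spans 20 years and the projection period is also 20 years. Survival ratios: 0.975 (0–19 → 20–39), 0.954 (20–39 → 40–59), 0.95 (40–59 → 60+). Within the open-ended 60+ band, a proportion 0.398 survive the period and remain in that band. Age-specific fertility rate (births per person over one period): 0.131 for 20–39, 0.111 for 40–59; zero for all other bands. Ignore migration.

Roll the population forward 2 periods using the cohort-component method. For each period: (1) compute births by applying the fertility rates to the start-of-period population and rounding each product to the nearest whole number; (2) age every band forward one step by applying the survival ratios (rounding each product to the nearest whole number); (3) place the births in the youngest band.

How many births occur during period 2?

385

Call the groups 1 to 4, youngest first.
Period 1:
Births: 2590 * 0.131 = 339, 580 * 0.111 = 64 → total 403
Group 2: 870 * 0.975 = 848
Group 3: 2590 * 0.954 = 2471
Group 4: 580 * 0.95 + 2100 * 0.398 = 551 + 836 = 1387
Giving 403 / 848 / 2471 / 1387.
Period 2:
Births: 848 * 0.131 = 111, 2471 * 0.111 = 274 → total 385
Group 2: 403 * 0.975 = 393
Group 3: 848 * 0.954 = 809
Group 4: 2471 * 0.95 + 1387 * 0.398 = 2347 + 552 = 2899
Giving 385 / 393 / 809 / 2899.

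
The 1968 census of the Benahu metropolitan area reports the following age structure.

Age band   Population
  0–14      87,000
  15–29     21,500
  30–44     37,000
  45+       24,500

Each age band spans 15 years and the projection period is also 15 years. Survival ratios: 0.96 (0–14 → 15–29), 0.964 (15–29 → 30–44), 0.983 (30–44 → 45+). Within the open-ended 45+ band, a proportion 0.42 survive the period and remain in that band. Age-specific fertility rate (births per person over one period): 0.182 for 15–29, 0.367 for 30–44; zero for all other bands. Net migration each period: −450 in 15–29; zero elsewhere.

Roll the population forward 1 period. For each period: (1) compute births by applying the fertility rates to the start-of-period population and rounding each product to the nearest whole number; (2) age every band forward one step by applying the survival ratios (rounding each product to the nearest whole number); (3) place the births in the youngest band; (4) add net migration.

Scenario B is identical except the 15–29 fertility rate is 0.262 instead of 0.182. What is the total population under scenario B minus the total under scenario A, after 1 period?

(Bands numbered youngest = 1 to oldest = 4.)
— Period 1 —
Births: 21500 * 0.182 = 3913 ; 37000 * 0.367 = 13579 — total 17492
Band 2: 87000 * 0.96 = 83520
Band 3: 21500 * 0.964 = 20726
Band 4: 37000 * 0.983 + 24500 * 0.42 = 36371 + 10290 = 46661
Net migration: Band 2 − 450 → 83070
→ [17492, 83070, 20726, 46661]
Scenario A total after 1 period: 167949
Scenario B projection —
— Period 1 —
Births: 21500 * 0.262 = 5633 ; 37000 * 0.367 = 13579 — total 19212
Band 2: 87000 * 0.96 = 83520
Band 3: 21500 * 0.964 = 20726
Band 4: 37000 * 0.983 + 24500 * 0.42 = 36371 + 10290 = 46661
Net migration: Band 2 − 450 → 83070
→ [19212, 83070, 20726, 46661]
Scenario B total after 1 period: 169669
Difference B − A = 169669 − 167949 = 1720

1720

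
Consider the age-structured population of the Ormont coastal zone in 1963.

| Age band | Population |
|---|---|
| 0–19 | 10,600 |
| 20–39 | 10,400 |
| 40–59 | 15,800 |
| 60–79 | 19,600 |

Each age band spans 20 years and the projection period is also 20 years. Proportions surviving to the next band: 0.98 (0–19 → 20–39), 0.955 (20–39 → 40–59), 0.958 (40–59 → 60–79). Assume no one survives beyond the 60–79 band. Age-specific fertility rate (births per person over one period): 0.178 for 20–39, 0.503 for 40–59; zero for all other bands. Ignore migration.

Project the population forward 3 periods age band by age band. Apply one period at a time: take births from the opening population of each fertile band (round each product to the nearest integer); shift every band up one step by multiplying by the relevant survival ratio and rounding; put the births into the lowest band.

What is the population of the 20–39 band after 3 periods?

6708

Let group 1 be 0–19 through group 4 = 60–79.
Period 1:
Births: 10400 × 0.178 = 1851  |  15800 × 0.503 = 7947 → 9798
Group 2: 10600 × 0.98 = 10388
Group 3: 10400 × 0.955 = 9932
Group 4: 15800 × 0.958 = 15136
Giving 9798 / 10388 / 9932 / 15136.
Period 2:
Births: 10388 × 0.178 = 1849  |  9932 × 0.503 = 4996 → 6845
Group 2: 9798 × 0.98 = 9602
Group 3: 10388 × 0.955 = 9921
Group 4: 9932 × 0.958 = 9515
Giving 6845 / 9602 / 9921 / 9515.
Period 3:
Births: 9602 × 0.178 = 1709  |  9921 × 0.503 = 4990 → 6699
Group 2: 6845 × 0.98 = 6708
Group 3: 9602 × 0.955 = 9170
Group 4: 9921 × 0.958 = 9504
Giving 6699 / 6708 / 9170 / 9504.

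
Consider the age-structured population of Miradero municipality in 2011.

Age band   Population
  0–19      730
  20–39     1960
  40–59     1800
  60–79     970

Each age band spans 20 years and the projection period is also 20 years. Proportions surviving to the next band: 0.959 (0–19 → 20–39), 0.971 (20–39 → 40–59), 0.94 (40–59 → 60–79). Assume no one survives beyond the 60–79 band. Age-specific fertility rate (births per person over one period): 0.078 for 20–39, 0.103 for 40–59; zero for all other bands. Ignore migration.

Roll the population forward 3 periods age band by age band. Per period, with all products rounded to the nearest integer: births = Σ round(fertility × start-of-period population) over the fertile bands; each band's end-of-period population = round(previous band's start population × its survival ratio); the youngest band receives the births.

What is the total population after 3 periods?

(Groups numbered youngest = 1 to oldest = 4.)
Period 1:
Births: 1960 * 0.078 = 153 ; 1800 * 0.103 = 185 ⇒ total 338
Group 2: 730 * 0.959 = 700
Group 3: 1960 * 0.971 = 1903
Group 4: 1800 * 0.94 = 1692
→ [338, 700, 1903, 1692]
Period 2:
Births: 700 * 0.078 = 55 ; 1903 * 0.103 = 196 ⇒ total 251
Group 2: 338 * 0.959 = 324
Group 3: 700 * 0.971 = 680
Group 4: 1903 * 0.94 = 1789
→ [251, 324, 680, 1789]
Period 3:
Births: 324 * 0.078 = 25 ; 680 * 0.103 = 70 ⇒ total 95
Group 2: 251 * 0.959 = 241
Group 3: 324 * 0.971 = 315
Group 4: 680 * 0.94 = 639
→ [95, 241, 315, 639]
Total after period 3: 95 + 241 + 315 + 639 = 1290

1290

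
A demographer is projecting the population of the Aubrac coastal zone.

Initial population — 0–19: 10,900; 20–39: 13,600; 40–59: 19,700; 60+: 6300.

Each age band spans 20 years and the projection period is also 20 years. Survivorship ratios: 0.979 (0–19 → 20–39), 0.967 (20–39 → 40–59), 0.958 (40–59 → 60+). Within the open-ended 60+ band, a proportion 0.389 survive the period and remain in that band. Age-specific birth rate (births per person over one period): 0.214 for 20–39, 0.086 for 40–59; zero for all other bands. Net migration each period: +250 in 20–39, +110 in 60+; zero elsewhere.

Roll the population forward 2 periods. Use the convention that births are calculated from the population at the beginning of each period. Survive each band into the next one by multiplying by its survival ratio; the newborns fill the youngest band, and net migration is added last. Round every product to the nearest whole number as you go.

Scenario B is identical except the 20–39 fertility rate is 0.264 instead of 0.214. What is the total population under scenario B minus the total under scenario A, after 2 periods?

— Period 1 —
Births: 13600 × 0.214 = 2910 ; 19700 × 0.086 = 1694 ⇒ total 4604
20–39: 10900 × 0.979 = 10671
40–59: 13600 × 0.967 = 13151
60+: 19700 × 0.958 + 6300 × 0.389 = 18873 + 2451 = 21324
Net migration: 20–39 + 250 → 10921; 60+ + 110 → 21434
End of period: [4604, 10921, 13151, 21434]
— Period 2 —
Births: 10921 × 0.214 = 2337 ; 13151 × 0.086 = 1131 ⇒ total 3468
20–39: 4604 × 0.979 = 4507
40–59: 10921 × 0.967 = 10561
60+: 13151 × 0.958 + 21434 × 0.389 = 12599 + 8338 = 20937
Net migration: 20–39 + 250 → 4757; 60+ + 110 → 21047
End of period: [3468, 4757, 10561, 21047]
Scenario A total after 2 periods: 39833
Scenario B projection —
— Period 1 —
Births: 13600 × 0.264 = 3590 ; 19700 × 0.086 = 1694 ⇒ total 5284
20–39: 10900 × 0.979 = 10671
40–59: 13600 × 0.967 = 13151
60+: 19700 × 0.958 + 6300 × 0.389 = 18873 + 2451 = 21324
Net migration: 20–39 + 250 → 10921; 60+ + 110 → 21434
End of period: [5284, 10921, 13151, 21434]
— Period 2 —
Births: 10921 × 0.264 = 2883 ; 13151 × 0.086 = 1131 ⇒ total 4014
20–39: 5284 × 0.979 = 5173
40–59: 10921 × 0.967 = 10561
60+: 13151 × 0.958 + 21434 × 0.389 = 12599 + 8338 = 20937
Net migration: 20–39 + 250 → 5423; 60+ + 110 → 21047
End of period: [4014, 5423, 10561, 21047]
Scenario B total after 2 periods: 41045
Difference B − A = 41045 − 39833 = 1212

1212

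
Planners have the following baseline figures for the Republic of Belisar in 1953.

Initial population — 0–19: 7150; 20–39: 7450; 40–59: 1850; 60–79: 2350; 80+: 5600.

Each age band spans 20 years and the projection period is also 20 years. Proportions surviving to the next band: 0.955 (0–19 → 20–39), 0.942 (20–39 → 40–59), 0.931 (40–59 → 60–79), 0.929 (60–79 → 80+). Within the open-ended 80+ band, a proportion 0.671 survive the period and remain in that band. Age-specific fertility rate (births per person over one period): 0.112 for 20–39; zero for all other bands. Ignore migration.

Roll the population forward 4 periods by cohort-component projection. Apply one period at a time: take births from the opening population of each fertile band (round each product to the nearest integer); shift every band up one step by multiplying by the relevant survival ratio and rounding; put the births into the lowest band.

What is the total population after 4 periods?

[period 1]
Births: 7450 × 0.112 = 834
20–39: 7150 × 0.955 = 6828
40–59: 7450 × 0.942 = 7018
60–79: 1850 × 0.931 = 1722
80+: 2350 × 0.929 + 5600 × 0.671 = 2183 + 3758 = 5941
Giving 834 / 6828 / 7018 / 1722 / 5941.
[period 2]
Births: 6828 × 0.112 = 765
20–39: 834 × 0.955 = 796
40–59: 6828 × 0.942 = 6432
60–79: 7018 × 0.931 = 6534
80+: 1722 × 0.929 + 5941 × 0.671 = 1600 + 3986 = 5586
Giving 765 / 796 / 6432 / 6534 / 5586.
[period 3]
Births: 796 × 0.112 = 89
20–39: 765 × 0.955 = 731
40–59: 796 × 0.942 = 750
60–79: 6432 × 0.931 = 5988
80+: 6534 × 0.929 + 5586 × 0.671 = 6070 + 3748 = 9818
Giving 89 / 731 / 750 / 5988 / 9818.
[period 4]
Births: 731 × 0.112 = 82
20–39: 89 × 0.955 = 85
40–59: 731 × 0.942 = 689
60–79: 750 × 0.931 = 698
80+: 5988 × 0.929 + 9818 × 0.671 = 5563 + 6588 = 12151
Giving 82 / 85 / 689 / 698 / 12151.
Total after period 4: 82 + 85 + 689 + 698 + 12151 = 13705

13705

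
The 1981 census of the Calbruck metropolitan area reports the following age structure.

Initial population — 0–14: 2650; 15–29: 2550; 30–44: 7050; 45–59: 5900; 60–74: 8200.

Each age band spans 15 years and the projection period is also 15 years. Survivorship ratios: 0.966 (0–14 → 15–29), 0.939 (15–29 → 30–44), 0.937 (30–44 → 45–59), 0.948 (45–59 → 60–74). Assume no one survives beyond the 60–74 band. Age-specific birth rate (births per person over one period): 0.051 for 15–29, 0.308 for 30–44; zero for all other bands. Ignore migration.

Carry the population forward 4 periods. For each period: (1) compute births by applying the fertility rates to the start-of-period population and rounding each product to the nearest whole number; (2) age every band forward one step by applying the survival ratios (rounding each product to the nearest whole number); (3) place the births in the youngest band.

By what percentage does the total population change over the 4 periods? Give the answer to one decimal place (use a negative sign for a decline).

After projecting period 1:
Births: 2550 * 0.051 = 130  |  7050 * 0.308 = 2171 — total 2301
15–29: 2650 * 0.966 = 2560
30–44: 2550 * 0.939 = 2394
45–59: 7050 * 0.937 = 6606
60–74: 5900 * 0.948 = 5593
End of period: [2301, 2560, 2394, 6606, 5593]
After projecting period 2:
Births: 2560 * 0.051 = 131  |  2394 * 0.308 = 737 — total 868
15–29: 2301 * 0.966 = 2223
30–44: 2560 * 0.939 = 2404
45–59: 2394 * 0.937 = 2243
60–74: 6606 * 0.948 = 6262
End of period: [868, 2223, 2404, 2243, 6262]
After projecting period 3:
Births: 2223 * 0.051 = 113  |  2404 * 0.308 = 740 — total 853
15–29: 868 * 0.966 = 838
30–44: 2223 * 0.939 = 2087
45–59: 2404 * 0.937 = 2253
60–74: 2243 * 0.948 = 2126
End of period: [853, 838, 2087, 2253, 2126]
After projecting period 4:
Births: 838 * 0.051 = 43  |  2087 * 0.308 = 643 — total 686
15–29: 853 * 0.966 = 824
30–44: 838 * 0.939 = 787
45–59: 2087 * 0.937 = 1956
60–74: 2253 * 0.948 = 2136
End of period: [686, 824, 787, 1956, 2136]
Total: 26350 → 6389; change = -19961; percentage change = -75.8%

-75.8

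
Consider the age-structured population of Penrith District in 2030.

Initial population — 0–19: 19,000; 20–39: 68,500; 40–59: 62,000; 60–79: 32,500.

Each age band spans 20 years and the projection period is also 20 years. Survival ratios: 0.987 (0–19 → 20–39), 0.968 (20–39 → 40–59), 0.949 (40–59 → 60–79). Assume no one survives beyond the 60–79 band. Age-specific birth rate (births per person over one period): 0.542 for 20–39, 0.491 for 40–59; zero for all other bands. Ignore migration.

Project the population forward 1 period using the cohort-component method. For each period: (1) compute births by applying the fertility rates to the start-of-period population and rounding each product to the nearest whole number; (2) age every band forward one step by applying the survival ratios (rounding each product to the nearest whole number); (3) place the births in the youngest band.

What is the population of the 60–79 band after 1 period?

(Groups numbered youngest = 1 to oldest = 4.)
Period 1:
Births: 68500 × 0.542 = 37127  |  62000 × 0.491 = 30442 — total 67569
Group 2: 19000 × 0.987 = 18753
Group 3: 68500 × 0.968 = 66308
Group 4: 62000 × 0.949 = 58838
Population now: 0–19=67569, 20–39=18753, 40–59=66308, 60–79=58838

58838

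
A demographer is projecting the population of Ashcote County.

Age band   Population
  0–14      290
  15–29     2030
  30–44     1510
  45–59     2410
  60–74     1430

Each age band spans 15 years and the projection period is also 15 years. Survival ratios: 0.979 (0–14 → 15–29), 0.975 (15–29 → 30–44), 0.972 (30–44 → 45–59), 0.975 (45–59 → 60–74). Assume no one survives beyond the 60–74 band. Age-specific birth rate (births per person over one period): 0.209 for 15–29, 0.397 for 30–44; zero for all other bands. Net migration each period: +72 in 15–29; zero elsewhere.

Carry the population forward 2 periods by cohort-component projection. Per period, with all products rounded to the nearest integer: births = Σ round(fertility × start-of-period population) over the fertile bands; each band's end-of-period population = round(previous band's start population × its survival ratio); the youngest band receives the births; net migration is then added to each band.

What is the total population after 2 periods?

5636

Numbering the bands 1..5 from youngest to oldest:
After projecting period 1:
Births: 2030 × 0.209 = 424, 1510 × 0.397 = 599 — total 1023
Band 2: 290 × 0.979 = 284
Band 3: 2030 × 0.975 = 1979
Band 4: 1510 × 0.972 = 1468
Band 5: 2410 × 0.975 = 2350
Net migration: Band 2 + 72 → 356
Giving 1023 / 356 / 1979 / 1468 / 2350.
After projecting period 2:
Births: 356 × 0.209 = 74, 1979 × 0.397 = 786 — total 860
Band 2: 1023 × 0.979 = 1002
Band 3: 356 × 0.975 = 347
Band 4: 1979 × 0.972 = 1924
Band 5: 1468 × 0.975 = 1431
Net migration: Band 2 + 72 → 1074
Giving 860 / 1074 / 347 / 1924 / 1431.
Total after period 2: 860 + 1074 + 347 + 1924 + 1431 = 5636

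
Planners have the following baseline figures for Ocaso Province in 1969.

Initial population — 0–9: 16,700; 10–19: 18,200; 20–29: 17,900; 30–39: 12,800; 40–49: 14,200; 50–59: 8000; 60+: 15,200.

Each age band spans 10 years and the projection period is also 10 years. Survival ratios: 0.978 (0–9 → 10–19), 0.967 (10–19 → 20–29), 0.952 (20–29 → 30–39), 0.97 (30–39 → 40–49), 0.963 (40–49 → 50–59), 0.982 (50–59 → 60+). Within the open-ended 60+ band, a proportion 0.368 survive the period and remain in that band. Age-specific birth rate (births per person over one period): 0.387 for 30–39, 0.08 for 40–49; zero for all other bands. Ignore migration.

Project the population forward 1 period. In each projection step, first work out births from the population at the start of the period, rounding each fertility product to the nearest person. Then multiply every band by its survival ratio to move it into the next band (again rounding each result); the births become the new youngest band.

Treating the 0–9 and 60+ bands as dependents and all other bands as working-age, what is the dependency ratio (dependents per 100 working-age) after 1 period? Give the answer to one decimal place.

Period 1:
Births: 12800 × 0.387 = 4954, 14200 × 0.08 = 1136 ⇒ total 6090
10–19: 16700 × 0.978 = 16333
20–29: 18200 × 0.967 = 17599
30–39: 17900 × 0.952 = 17041
40–49: 12800 × 0.97 = 12416
50–59: 14200 × 0.963 = 13675
60+: 8000 × 0.982 + 15200 × 0.368 = 7856 + 5594 = 13450
Population now: 0–9=6090, 10–19=16333, 20–29=17599, 30–39=17041, 40–49=12416, 50–59=13675, 60+=13450
Dependents (band 0–9 + band 60+) = 6090 + 13450 = 19540; working-age = 77064; ratio = 19540/77064 × 100 = 25.4

25.4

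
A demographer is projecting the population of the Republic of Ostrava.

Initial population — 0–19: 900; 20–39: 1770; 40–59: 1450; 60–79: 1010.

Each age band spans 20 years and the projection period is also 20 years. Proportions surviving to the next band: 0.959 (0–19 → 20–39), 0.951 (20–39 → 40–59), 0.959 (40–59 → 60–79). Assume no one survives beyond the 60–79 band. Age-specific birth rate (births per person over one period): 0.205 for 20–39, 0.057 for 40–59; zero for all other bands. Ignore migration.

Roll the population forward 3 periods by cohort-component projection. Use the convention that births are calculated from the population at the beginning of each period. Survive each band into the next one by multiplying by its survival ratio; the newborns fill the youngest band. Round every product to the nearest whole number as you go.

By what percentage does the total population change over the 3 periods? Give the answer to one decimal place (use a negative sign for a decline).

After projecting period 1:
Births: 1770 * 0.205 = 363 ; 1450 * 0.057 = 83 — total 446
20–39: 900 * 0.959 = 863
40–59: 1770 * 0.951 = 1683
60–79: 1450 * 0.959 = 1391
Population now: 0–19=446, 20–39=863, 40–59=1683, 60–79=1391
After projecting period 2:
Births: 863 * 0.205 = 177 ; 1683 * 0.057 = 96 — total 273
20–39: 446 * 0.959 = 428
40–59: 863 * 0.951 = 821
60–79: 1683 * 0.959 = 1614
Population now: 0–19=273, 20–39=428, 40–59=821, 60–79=1614
After projecting period 3:
Births: 428 * 0.205 = 88 ; 821 * 0.057 = 47 — total 135
20–39: 273 * 0.959 = 262
40–59: 428 * 0.951 = 407
60–79: 821 * 0.959 = 787
Population now: 0–19=135, 20–39=262, 40–59=407, 60–79=787
Total: 5130 → 1591; change = -3539; percentage change = -69.0%

-69.0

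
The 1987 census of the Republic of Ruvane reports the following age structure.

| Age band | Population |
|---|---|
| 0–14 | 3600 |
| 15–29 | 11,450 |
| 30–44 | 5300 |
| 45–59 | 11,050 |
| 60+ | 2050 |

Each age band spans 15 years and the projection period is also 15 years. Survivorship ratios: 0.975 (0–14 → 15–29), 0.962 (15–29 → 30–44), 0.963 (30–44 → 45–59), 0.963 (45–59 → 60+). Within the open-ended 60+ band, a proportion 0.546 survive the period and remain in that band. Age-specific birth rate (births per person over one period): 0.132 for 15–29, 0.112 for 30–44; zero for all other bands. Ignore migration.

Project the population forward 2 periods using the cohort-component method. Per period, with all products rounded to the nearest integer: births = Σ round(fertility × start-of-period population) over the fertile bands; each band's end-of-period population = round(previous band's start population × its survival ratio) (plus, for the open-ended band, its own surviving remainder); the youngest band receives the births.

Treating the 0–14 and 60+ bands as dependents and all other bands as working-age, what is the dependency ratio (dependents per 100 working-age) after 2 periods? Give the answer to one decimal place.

81.3

Call the bands 1 to 5, youngest first.
[period 1]
Births: 11450 × 0.132 = 1511, 5300 × 0.112 = 594 → 2105
Band 2: 3600 × 0.975 = 3510
Band 3: 11450 × 0.962 = 11015
Band 4: 5300 × 0.963 = 5104
Band 5: 11050 × 0.963 + 2050 × 0.546 = 10641 + 1119 = 11760
→ [2105, 3510, 11015, 5104, 11760]
[period 2]
Births: 3510 × 0.132 = 463, 11015 × 0.112 = 1234 → 1697
Band 2: 2105 × 0.975 = 2052
Band 3: 3510 × 0.962 = 3377
Band 4: 11015 × 0.963 = 10607
Band 5: 5104 × 0.963 + 11760 × 0.546 = 4915 + 6421 = 11336
→ [1697, 2052, 3377, 10607, 11336]
Dependents (band 0–14 + band 60+) = 1697 + 11336 = 13033; working-age = 16036; ratio = 13033/16036 × 100 = 81.3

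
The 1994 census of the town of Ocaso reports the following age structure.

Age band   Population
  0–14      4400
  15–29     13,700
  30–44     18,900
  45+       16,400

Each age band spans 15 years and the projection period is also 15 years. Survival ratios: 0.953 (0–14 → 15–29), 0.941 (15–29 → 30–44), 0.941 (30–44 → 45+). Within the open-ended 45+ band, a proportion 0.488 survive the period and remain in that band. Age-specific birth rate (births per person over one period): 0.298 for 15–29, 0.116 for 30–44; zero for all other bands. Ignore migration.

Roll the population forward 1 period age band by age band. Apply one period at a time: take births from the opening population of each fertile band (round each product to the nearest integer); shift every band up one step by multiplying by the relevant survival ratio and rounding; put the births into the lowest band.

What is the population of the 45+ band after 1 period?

Numbering the bands 1..4 from youngest to oldest:
— Period 1 —
Births: 13700 × 0.298 = 4083 ; 18900 × 0.116 = 2192 → 6275
Band 2: 4400 × 0.953 = 4193
Band 3: 13700 × 0.941 = 12892
Band 4: 18900 × 0.941 + 16400 × 0.488 = 17785 + 8003 = 25788
→ [6275, 4193, 12892, 25788]

25788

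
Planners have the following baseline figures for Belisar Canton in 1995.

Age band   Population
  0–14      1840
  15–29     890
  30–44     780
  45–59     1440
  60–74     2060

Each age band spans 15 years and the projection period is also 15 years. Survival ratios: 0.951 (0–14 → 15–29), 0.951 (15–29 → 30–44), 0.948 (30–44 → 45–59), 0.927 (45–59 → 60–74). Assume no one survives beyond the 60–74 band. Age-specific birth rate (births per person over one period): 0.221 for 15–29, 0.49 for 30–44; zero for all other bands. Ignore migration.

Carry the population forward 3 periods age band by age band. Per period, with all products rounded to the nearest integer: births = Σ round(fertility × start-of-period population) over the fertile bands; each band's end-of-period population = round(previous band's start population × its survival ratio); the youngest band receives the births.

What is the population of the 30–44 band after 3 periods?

(Groups numbered youngest = 1 to oldest = 5.)
Period 1:
Births: 890 × 0.221 = 197  |  780 × 0.49 = 382 — total 579
Group 2: 1840 × 0.951 = 1750
Group 3: 890 × 0.951 = 846
Group 4: 780 × 0.948 = 739
Group 5: 1440 × 0.927 = 1335
→ [579, 1750, 846, 739, 1335]
Period 2:
Births: 1750 × 0.221 = 387  |  846 × 0.49 = 415 — total 802
Group 2: 579 × 0.951 = 551
Group 3: 1750 × 0.951 = 1664
Group 4: 846 × 0.948 = 802
Group 5: 739 × 0.927 = 685
→ [802, 551, 1664, 802, 685]
Period 3:
Births: 551 × 0.221 = 122  |  1664 × 0.49 = 815 — total 937
Group 2: 802 × 0.951 = 763
Group 3: 551 × 0.951 = 524
Group 4: 1664 × 0.948 = 1577
Group 5: 802 × 0.927 = 743
→ [937, 763, 524, 1577, 743]

524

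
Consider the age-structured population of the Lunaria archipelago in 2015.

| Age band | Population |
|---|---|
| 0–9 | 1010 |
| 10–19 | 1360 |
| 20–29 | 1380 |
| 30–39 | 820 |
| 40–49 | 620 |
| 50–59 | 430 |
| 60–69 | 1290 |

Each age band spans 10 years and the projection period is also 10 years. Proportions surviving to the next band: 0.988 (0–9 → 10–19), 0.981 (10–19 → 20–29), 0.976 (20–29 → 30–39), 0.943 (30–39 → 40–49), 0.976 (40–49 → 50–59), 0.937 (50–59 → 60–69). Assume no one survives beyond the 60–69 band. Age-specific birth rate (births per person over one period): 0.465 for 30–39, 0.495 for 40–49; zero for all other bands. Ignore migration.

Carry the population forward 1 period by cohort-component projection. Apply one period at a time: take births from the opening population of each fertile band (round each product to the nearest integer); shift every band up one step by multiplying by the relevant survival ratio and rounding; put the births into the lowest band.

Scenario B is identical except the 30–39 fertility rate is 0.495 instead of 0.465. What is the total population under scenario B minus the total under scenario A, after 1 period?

25

After projecting period 1:
Births: 820 * 0.465 = 381 ; 620 * 0.495 = 307 ⇒ total 688
10–19: 1010 * 0.988 = 998
20–29: 1360 * 0.981 = 1334
30–39: 1380 * 0.976 = 1347
40–49: 820 * 0.943 = 773
50–59: 620 * 0.976 = 605
60–69: 430 * 0.937 = 403
Giving 688 / 998 / 1334 / 1347 / 773 / 605 / 403.
Scenario A total after 1 period: 6148
Scenario B projection —
After projecting period 1:
Births: 820 * 0.495 = 406 ; 620 * 0.495 = 307 ⇒ total 713
10–19: 1010 * 0.988 = 998
20–29: 1360 * 0.981 = 1334
30–39: 1380 * 0.976 = 1347
40–49: 820 * 0.943 = 773
50–59: 620 * 0.976 = 605
60–69: 430 * 0.937 = 403
Giving 713 / 998 / 1334 / 1347 / 773 / 605 / 403.
Scenario B total after 1 period: 6173
Difference B − A = 6173 − 6148 = 25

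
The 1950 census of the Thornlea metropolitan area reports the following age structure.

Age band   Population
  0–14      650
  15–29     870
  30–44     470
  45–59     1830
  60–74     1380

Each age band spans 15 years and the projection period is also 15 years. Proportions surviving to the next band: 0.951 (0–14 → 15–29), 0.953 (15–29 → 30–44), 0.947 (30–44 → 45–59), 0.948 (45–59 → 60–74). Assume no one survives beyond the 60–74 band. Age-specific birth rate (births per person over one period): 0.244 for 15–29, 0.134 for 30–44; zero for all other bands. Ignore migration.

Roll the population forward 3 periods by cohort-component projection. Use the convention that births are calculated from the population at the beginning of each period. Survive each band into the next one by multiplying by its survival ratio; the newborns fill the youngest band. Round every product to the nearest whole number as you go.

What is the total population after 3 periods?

Call the bands 1 to 5, youngest first.
— Period 1 —
Births: 870 * 0.244 = 212  |  470 * 0.134 = 63 ⇒ total 275
Band 2: 650 * 0.951 = 618
Band 3: 870 * 0.953 = 829
Band 4: 470 * 0.947 = 445
Band 5: 1830 * 0.948 = 1735
Population now: 0–14=275, 15–29=618, 30–44=829, 45–59=445, 60–74=1735
— Period 2 —
Births: 618 * 0.244 = 151  |  829 * 0.134 = 111 ⇒ total 262
Band 2: 275 * 0.951 = 262
Band 3: 618 * 0.953 = 589
Band 4: 829 * 0.947 = 785
Band 5: 445 * 0.948 = 422
Population now: 0–14=262, 15–29=262, 30–44=589, 45–59=785, 60–74=422
— Period 3 —
Births: 262 * 0.244 = 64  |  589 * 0.134 = 79 ⇒ total 143
Band 2: 262 * 0.951 = 249
Band 3: 262 * 0.953 = 250
Band 4: 589 * 0.947 = 558
Band 5: 785 * 0.948 = 744
Population now: 0–14=143, 15–29=249, 30–44=250, 45–59=558, 60–74=744
Total after period 3: 143 + 249 + 250 + 558 + 744 = 1944

1944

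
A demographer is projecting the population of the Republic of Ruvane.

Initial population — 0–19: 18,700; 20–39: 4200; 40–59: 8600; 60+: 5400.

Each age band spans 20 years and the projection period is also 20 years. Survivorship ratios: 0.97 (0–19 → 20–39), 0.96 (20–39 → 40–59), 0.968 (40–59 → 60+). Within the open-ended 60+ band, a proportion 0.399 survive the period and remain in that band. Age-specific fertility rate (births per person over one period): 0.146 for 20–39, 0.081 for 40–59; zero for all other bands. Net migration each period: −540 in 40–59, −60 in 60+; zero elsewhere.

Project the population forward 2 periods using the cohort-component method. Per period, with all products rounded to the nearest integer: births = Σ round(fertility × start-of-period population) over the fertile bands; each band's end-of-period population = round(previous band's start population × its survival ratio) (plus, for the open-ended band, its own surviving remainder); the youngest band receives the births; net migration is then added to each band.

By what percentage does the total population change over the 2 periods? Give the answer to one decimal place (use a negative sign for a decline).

Numbering the groups 1..4 from youngest to oldest:
— Period 1 —
Births: 4200 × 0.146 = 613  |  8600 × 0.081 = 697 ⇒ total 1310
Group 2: 18700 × 0.97 = 18139
Group 3: 4200 × 0.96 = 4032
Group 4: 8600 × 0.968 + 5400 × 0.399 = 8325 + 2155 = 10480
Net migration: Group 3 − 540 → 3492; Group 4 − 60 → 10420
End of period: [1310, 18139, 3492, 10420]
— Period 2 —
Births: 18139 × 0.146 = 2648  |  3492 × 0.081 = 283 ⇒ total 2931
Group 2: 1310 × 0.97 = 1271
Group 3: 18139 × 0.96 = 17413
Group 4: 3492 × 0.968 + 10420 × 0.399 = 3380 + 4158 = 7538
Net migration: Group 3 − 540 → 16873; Group 4 − 60 → 7478
End of period: [2931, 1271, 16873, 7478]
Total: 36900 → 28553; change = -8347; percentage change = -22.6%

-22.6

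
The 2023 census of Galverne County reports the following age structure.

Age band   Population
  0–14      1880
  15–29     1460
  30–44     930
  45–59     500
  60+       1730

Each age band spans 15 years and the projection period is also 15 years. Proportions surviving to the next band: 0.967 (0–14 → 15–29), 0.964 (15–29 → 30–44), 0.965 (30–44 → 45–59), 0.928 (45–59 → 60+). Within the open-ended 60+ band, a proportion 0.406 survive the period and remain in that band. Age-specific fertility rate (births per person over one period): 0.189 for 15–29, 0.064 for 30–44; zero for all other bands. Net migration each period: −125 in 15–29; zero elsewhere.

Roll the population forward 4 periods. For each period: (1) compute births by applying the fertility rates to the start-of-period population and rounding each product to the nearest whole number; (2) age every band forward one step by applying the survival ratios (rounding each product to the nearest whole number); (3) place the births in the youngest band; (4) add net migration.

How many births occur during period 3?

Call the groups 1 to 5, youngest first.
[period 1]
Births: 1460 * 0.189 = 276 ; 930 * 0.064 = 60 → 336
Group 2: 1880 * 0.967 = 1818
Group 3: 1460 * 0.964 = 1407
Group 4: 930 * 0.965 = 897
Group 5: 500 * 0.928 + 1730 * 0.406 = 464 + 702 = 1166
Net migration: Group 2 − 125 → 1693
Population now: 0–14=336, 15–29=1693, 30–44=1407, 45–59=897, 60+=1166
[period 2]
Births: 1693 * 0.189 = 320 ; 1407 * 0.064 = 90 → 410
Group 2: 336 * 0.967 = 325
Group 3: 1693 * 0.964 = 1632
Group 4: 1407 * 0.965 = 1358
Group 5: 897 * 0.928 + 1166 * 0.406 = 832 + 473 = 1305
Net migration: Group 2 − 125 → 200
Population now: 0–14=410, 15–29=200, 30–44=1632, 45–59=1358, 60+=1305
[period 3]
Births: 200 * 0.189 = 38 ; 1632 * 0.064 = 104 → 142
Group 2: 410 * 0.967 = 396
Group 3: 200 * 0.964 = 193
Group 4: 1632 * 0.965 = 1575
Group 5: 1358 * 0.928 + 1305 * 0.406 = 1260 + 530 = 1790
Net migration: Group 2 − 125 → 271
Population now: 0–14=142, 15–29=271, 30–44=193, 45–59=1575, 60+=1790

142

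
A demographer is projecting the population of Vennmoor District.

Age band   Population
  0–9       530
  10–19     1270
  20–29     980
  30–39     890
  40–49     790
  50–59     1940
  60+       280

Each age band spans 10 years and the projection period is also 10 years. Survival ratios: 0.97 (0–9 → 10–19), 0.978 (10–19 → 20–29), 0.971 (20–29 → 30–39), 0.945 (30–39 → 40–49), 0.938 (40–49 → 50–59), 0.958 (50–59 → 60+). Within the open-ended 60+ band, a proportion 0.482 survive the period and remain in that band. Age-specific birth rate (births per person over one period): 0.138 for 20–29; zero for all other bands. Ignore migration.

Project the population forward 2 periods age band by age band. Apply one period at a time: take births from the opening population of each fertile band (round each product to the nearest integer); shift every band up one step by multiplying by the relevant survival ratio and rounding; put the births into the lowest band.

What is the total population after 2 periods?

(Groups numbered youngest = 1 to oldest = 7.)
After projecting period 1:
Births: 980 × 0.138 = 135
Group 2: 530 × 0.97 = 514
Group 3: 1270 × 0.978 = 1242
Group 4: 980 × 0.971 = 952
Group 5: 890 × 0.945 = 841
Group 6: 790 × 0.938 = 741
Group 7: 1940 × 0.958 + 280 × 0.482 = 1859 + 135 = 1994
Giving 135 / 514 / 1242 / 952 / 841 / 741 / 1994.
After projecting period 2:
Births: 1242 × 0.138 = 171
Group 2: 135 × 0.97 = 131
Group 3: 514 × 0.978 = 503
Group 4: 1242 × 0.971 = 1206
Group 5: 952 × 0.945 = 900
Group 6: 841 × 0.938 = 789
Group 7: 741 × 0.958 + 1994 × 0.482 = 710 + 961 = 1671
Giving 171 / 131 / 503 / 1206 / 900 / 789 / 1671.
Total after period 2: 171 + 131 + 503 + 1206 + 900 + 789 + 1671 = 5371

5371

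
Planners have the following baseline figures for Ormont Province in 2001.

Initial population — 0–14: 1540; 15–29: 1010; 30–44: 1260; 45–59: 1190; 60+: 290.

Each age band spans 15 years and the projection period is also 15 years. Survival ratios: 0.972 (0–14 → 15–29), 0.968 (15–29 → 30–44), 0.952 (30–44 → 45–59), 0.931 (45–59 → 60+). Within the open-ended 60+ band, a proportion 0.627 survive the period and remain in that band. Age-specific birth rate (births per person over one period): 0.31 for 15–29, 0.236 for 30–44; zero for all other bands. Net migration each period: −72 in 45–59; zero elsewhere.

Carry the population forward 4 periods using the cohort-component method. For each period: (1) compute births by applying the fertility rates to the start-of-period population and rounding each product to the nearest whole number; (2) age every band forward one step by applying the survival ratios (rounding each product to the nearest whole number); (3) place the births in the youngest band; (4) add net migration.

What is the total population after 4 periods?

4434

(Groups numbered youngest = 1 to oldest = 5.)
[period 1]
Births: 1010 × 0.31 = 313, 1260 × 0.236 = 297 — total 610
Group 2: 1540 × 0.972 = 1497
Group 3: 1010 × 0.968 = 978
Group 4: 1260 × 0.952 = 1200
Group 5: 1190 × 0.931 + 290 × 0.627 = 1108 + 182 = 1290
Net migration: Group 4 − 72 → 1128
Population now: 0–14=610, 15–29=1497, 30–44=978, 45–59=1128, 60+=1290
[period 2]
Births: 1497 × 0.31 = 464, 978 × 0.236 = 231 — total 695
Group 2: 610 × 0.972 = 593
Group 3: 1497 × 0.968 = 1449
Group 4: 978 × 0.952 = 931
Group 5: 1128 × 0.931 + 1290 × 0.627 = 1050 + 809 = 1859
Net migration: Group 4 − 72 → 859
Population now: 0–14=695, 15–29=593, 30–44=1449, 45–59=859, 60+=1859
[period 3]
Births: 593 × 0.31 = 184, 1449 × 0.236 = 342 — total 526
Group 2: 695 × 0.972 = 676
Group 3: 593 × 0.968 = 574
Group 4: 1449 × 0.952 = 1379
Group 5: 859 × 0.931 + 1859 × 0.627 = 800 + 1166 = 1966
Net migration: Group 4 − 72 → 1307
Population now: 0–14=526, 15–29=676, 30–44=574, 45–59=1307, 60+=1966
[period 4]
Births: 676 × 0.31 = 210, 574 × 0.236 = 135 — total 345
Group 2: 526 × 0.972 = 511
Group 3: 676 × 0.968 = 654
Group 4: 574 × 0.952 = 546
Group 5: 1307 × 0.931 + 1966 × 0.627 = 1217 + 1233 = 2450
Net migration: Group 4 − 72 → 474
Population now: 0–14=345, 15–29=511, 30–44=654, 45–59=474, 60+=2450
Total after period 4: 345 + 511 + 654 + 474 + 2450 = 4434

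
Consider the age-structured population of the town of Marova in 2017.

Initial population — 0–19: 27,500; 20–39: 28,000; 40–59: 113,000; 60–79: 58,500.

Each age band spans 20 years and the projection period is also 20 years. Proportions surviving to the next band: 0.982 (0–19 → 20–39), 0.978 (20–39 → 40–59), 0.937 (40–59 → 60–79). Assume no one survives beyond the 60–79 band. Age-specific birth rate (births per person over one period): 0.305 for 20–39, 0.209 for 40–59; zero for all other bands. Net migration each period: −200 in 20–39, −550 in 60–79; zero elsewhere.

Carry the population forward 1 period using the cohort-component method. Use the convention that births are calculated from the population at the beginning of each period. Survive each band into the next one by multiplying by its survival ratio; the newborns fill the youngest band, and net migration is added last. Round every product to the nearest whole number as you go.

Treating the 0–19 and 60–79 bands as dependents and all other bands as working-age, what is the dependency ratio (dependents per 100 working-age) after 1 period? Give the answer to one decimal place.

253.7

Call the bands 1 to 4, youngest first.
— Period 1 —
Births: 28000 × 0.305 = 8540 ; 113000 × 0.209 = 23617 — total 32157
Band 2: 27500 × 0.982 = 27005
Band 3: 28000 × 0.978 = 27384
Band 4: 113000 × 0.937 = 105881
Net migration: Band 2 − 200 → 26805; Band 4 − 550 → 105331
→ [32157, 26805, 27384, 105331]
Dependents (band 0–19 + band 60–79) = 32157 + 105331 = 137488; working-age = 54189; ratio = 137488/54189 × 100 = 253.7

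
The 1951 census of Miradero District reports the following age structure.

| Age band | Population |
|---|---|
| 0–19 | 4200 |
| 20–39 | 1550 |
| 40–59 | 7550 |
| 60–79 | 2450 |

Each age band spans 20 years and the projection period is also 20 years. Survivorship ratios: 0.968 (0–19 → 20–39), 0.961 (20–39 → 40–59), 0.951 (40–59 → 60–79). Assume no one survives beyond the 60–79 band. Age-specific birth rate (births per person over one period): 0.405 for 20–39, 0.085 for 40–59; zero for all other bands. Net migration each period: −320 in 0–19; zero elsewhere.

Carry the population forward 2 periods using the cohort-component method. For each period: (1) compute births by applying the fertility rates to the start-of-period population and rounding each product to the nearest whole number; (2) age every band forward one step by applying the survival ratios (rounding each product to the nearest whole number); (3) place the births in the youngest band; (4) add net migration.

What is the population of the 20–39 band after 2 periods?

920

— Period 1 —
Births: 1550 × 0.405 = 628 ; 7550 × 0.085 = 642 → total 1270
20–39: 4200 × 0.968 = 4066
40–59: 1550 × 0.961 = 1490
60–79: 7550 × 0.951 = 7180
Net migration: 0–19 − 320 → 950
→ [950, 4066, 1490, 7180]
— Period 2 —
Births: 4066 × 0.405 = 1647 ; 1490 × 0.085 = 127 → total 1774
20–39: 950 × 0.968 = 920
40–59: 4066 × 0.961 = 3907
60–79: 1490 × 0.951 = 1417
Net migration: 0–19 − 320 → 1454
→ [1454, 920, 3907, 1417]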